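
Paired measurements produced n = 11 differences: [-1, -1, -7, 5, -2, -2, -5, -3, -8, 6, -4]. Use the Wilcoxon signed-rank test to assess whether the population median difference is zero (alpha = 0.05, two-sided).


Step 1: Drop any zero differences (none here) and take |d_i|.
|d| = [1, 1, 7, 5, 2, 2, 5, 3, 8, 6, 4]
Step 2: Midrank |d_i| (ties get averaged ranks).
ranks: |1|->1.5, |1|->1.5, |7|->10, |5|->7.5, |2|->3.5, |2|->3.5, |5|->7.5, |3|->5, |8|->11, |6|->9, |4|->6
Step 3: Attach original signs; sum ranks with positive sign and with negative sign.
W+ = 7.5 + 9 = 16.5
W- = 1.5 + 1.5 + 10 + 3.5 + 3.5 + 7.5 + 5 + 11 + 6 = 49.5
(Check: W+ + W- = 66 should equal n(n+1)/2 = 66.)
Step 4: Test statistic W = min(W+, W-) = 16.5.
Step 5: Ties in |d|, so use the tie-corrected normal approximation.
        E[W] = n(n+1)/4 = 11*12/4 = 33.
        Tie groups: |d|=1 (t=2), |d|=2 (t=2), |d|=5 (t=2); sum(t^3 - t) = 18.
        Var[W] = n(n+1)(2n+1)/24 - sum(t^3-t)/48 = 3036/24 - 18/48 = 126.125.
        z = (W - E[W]) / sqrt(Var[W]) = (16.5 - 33) / 11.2305 = -1.4692.
        Two-sided p = 2*Phi(z) = 0.141776.
Step 6: alpha = 0.05. fail to reject H0.

W+ = 16.5, W- = 49.5, W = min = 16.5, p = 0.141776, fail to reject H0.


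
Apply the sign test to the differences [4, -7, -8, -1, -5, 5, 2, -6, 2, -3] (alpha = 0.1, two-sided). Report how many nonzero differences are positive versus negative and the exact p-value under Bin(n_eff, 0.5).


Step 1: Discard zero differences. Original n = 10; n_eff = number of nonzero differences = 10.
Nonzero differences (with sign): +4, -7, -8, -1, -5, +5, +2, -6, +2, -3
Step 2: Count signs: positive = 4, negative = 6.
Step 3: Under H0: P(positive) = 0.5, so the number of positives S ~ Bin(10, 0.5).
Step 4: Two-sided exact p-value = sum of Bin(10,0.5) probabilities at or below the observed probability = 0.753906.
Step 5: alpha = 0.1. fail to reject H0.

n_eff = 10, pos = 4, neg = 6, p = 0.753906, fail to reject H0.


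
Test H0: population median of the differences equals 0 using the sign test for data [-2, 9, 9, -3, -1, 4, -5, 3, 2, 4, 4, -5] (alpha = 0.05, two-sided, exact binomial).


Step 1: Discard zero differences. Original n = 12; n_eff = number of nonzero differences = 12.
Nonzero differences (with sign): -2, +9, +9, -3, -1, +4, -5, +3, +2, +4, +4, -5
Step 2: Count signs: positive = 7, negative = 5.
Step 3: Under H0: P(positive) = 0.5, so the number of positives S ~ Bin(12, 0.5).
Step 4: Two-sided exact p-value = sum of Bin(12,0.5) probabilities at or below the observed probability = 0.774414.
Step 5: alpha = 0.05. fail to reject H0.

n_eff = 12, pos = 7, neg = 5, p = 0.774414, fail to reject H0.


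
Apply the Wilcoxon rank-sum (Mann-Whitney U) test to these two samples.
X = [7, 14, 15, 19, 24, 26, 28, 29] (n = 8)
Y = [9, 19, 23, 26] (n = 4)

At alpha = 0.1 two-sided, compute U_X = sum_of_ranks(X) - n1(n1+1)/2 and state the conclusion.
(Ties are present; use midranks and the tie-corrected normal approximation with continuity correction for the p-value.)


Step 1: Combine and sort all 12 observations; assign midranks.
sorted (value, group): (7,X), (9,Y), (14,X), (15,X), (19,X), (19,Y), (23,Y), (24,X), (26,X), (26,Y), (28,X), (29,X)
ranks: 7->1, 9->2, 14->3, 15->4, 19->5.5, 19->5.5, 23->7, 24->8, 26->9.5, 26->9.5, 28->11, 29->12
Step 2: Rank sum for X: R1 = 1 + 3 + 4 + 5.5 + 8 + 9.5 + 11 + 12 = 54.
Step 3: U_X = R1 - n1(n1+1)/2 = 54 - 8*9/2 = 54 - 36 = 18.
       U_Y = n1*n2 - U_X = 32 - 18 = 14.
Step 4: Ties are present, so use the tie-corrected normal approximation (with continuity correction) for the p-value.
Step 5: p-value = 0.798215; compare to alpha = 0.1. fail to reject H0.

U_X = 18, p = 0.798215, fail to reject H0 at alpha = 0.1.


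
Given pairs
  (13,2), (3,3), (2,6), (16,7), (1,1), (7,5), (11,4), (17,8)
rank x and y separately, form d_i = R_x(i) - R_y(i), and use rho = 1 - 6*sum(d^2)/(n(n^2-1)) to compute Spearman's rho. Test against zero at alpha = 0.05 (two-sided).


Step 1: Rank x and y separately (midranks; no ties here).
rank(x): 13->6, 3->3, 2->2, 16->7, 1->1, 7->4, 11->5, 17->8
rank(y): 2->2, 3->3, 6->6, 7->7, 1->1, 5->5, 4->4, 8->8
Step 2: d_i = R_x(i) - R_y(i); compute d_i^2.
  (6-2)^2=16, (3-3)^2=0, (2-6)^2=16, (7-7)^2=0, (1-1)^2=0, (4-5)^2=1, (5-4)^2=1, (8-8)^2=0
sum(d^2) = 34.
Step 3: rho = 1 - 6*34 / (8*(8^2 - 1)) = 1 - 204/504 = 0.595238.
Step 4: Under H0, t = rho * sqrt((n-2)/(1-rho^2)) = 1.8145 ~ t(6).
Step 5: Two-sided p-value from the t-distribution with 6 df = 0.119530.
Step 6: alpha = 0.05. fail to reject H0.

rho = 0.5952, p = 0.119530, fail to reject H0 at alpha = 0.05.


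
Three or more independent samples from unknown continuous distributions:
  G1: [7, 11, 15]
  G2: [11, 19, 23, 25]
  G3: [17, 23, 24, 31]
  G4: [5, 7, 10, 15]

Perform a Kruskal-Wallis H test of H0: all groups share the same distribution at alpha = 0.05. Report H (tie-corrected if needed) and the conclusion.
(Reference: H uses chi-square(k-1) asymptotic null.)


Step 1: Combine all N = 15 observations and assign midranks.
sorted (value, group, rank): (5,G4,1), (7,G1,2.5), (7,G4,2.5), (10,G4,4), (11,G1,5.5), (11,G2,5.5), (15,G1,7.5), (15,G4,7.5), (17,G3,9), (19,G2,10), (23,G2,11.5), (23,G3,11.5), (24,G3,13), (25,G2,14), (31,G3,15)
Step 2: Sum ranks within each group.
R_1 = 15.5 (n_1 = 3)
R_2 = 41 (n_2 = 4)
R_3 = 48.5 (n_3 = 4)
R_4 = 15 (n_4 = 4)
Step 3: H = 12/(N(N+1)) * sum(R_i^2/n_i) - 3(N+1)
     = 12/(15*16) * (15.5^2/3 + 41^2/4 + 48.5^2/4 + 15^2/4) - 3*16
     = 0.050000 * 1144.65 - 48
     = 9.232292.
Step 4: Ties present; correction factor C = 1 - 24/(15^3 - 15) = 0.992857. Corrected H = 9.232292 / 0.992857 = 9.298711.
Step 5: Under H0, H ~ chi^2(3); p-value = 0.025572.
Step 6: alpha = 0.05. reject H0.

H = 9.2987, df = 3, p = 0.025572, reject H0.


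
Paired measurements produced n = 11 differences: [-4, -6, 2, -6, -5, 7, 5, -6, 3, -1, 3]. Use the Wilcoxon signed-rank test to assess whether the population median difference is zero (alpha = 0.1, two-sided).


Step 1: Drop any zero differences (none here) and take |d_i|.
|d| = [4, 6, 2, 6, 5, 7, 5, 6, 3, 1, 3]
Step 2: Midrank |d_i| (ties get averaged ranks).
ranks: |4|->5, |6|->9, |2|->2, |6|->9, |5|->6.5, |7|->11, |5|->6.5, |6|->9, |3|->3.5, |1|->1, |3|->3.5
Step 3: Attach original signs; sum ranks with positive sign and with negative sign.
W+ = 2 + 11 + 6.5 + 3.5 + 3.5 = 26.5
W- = 5 + 9 + 9 + 6.5 + 9 + 1 = 39.5
(Check: W+ + W- = 66 should equal n(n+1)/2 = 66.)
Step 4: Test statistic W = min(W+, W-) = 26.5.
Step 5: Ties in |d|, so use the tie-corrected normal approximation.
        E[W] = n(n+1)/4 = 11*12/4 = 33.
        Tie groups: |d|=3 (t=2), |d|=5 (t=2), |d|=6 (t=3); sum(t^3 - t) = 36.
        Var[W] = n(n+1)(2n+1)/24 - sum(t^3-t)/48 = 3036/24 - 36/48 = 125.75.
        z = (W - E[W]) / sqrt(Var[W]) = (26.5 - 33) / 11.2138 = -0.5796.
        Two-sided p = 2*Phi(z) = 0.562157.
Step 6: alpha = 0.1. fail to reject H0.

W+ = 26.5, W- = 39.5, W = min = 26.5, p = 0.562157, fail to reject H0.


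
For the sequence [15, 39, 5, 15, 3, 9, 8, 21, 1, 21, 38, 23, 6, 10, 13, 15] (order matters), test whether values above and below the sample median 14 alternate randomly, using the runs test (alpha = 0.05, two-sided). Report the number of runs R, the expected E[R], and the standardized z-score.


Step 1: Compute median = 14; label A = above, B = below.
Labels in order: AABABBBABAAABBBA  (n_A = 8, n_B = 8)
Step 2: Count runs R = 9.
Step 3: Under H0 (random ordering), E[R] = 2*n_A*n_B/(n_A+n_B) + 1 = 2*8*8/16 + 1 = 9.0000.
        Var[R] = 2*n_A*n_B*(2*n_A*n_B - n_A - n_B) / ((n_A+n_B)^2 * (n_A+n_B-1)) = 14336/3840 = 3.7333.
        SD[R] = 1.9322.
Step 4: R = E[R], so z = 0 with no continuity correction.
Step 5: Two-sided p-value via normal approximation = 2*(1 - Phi(|z|)) = 1.000000.
Step 6: alpha = 0.05. fail to reject H0.

R = 9, z = 0.0000, p = 1.000000, fail to reject H0.


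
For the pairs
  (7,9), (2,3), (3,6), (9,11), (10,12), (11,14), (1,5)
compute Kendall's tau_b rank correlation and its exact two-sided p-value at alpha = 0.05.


Step 1: Enumerate the 21 unordered pairs (i,j) with i<j and classify each by sign(x_j-x_i) * sign(y_j-y_i).
  (1,2):dx=-5,dy=-6->C; (1,3):dx=-4,dy=-3->C; (1,4):dx=+2,dy=+2->C; (1,5):dx=+3,dy=+3->C
  (1,6):dx=+4,dy=+5->C; (1,7):dx=-6,dy=-4->C; (2,3):dx=+1,dy=+3->C; (2,4):dx=+7,dy=+8->C
  (2,5):dx=+8,dy=+9->C; (2,6):dx=+9,dy=+11->C; (2,7):dx=-1,dy=+2->D; (3,4):dx=+6,dy=+5->C
  (3,5):dx=+7,dy=+6->C; (3,6):dx=+8,dy=+8->C; (3,7):dx=-2,dy=-1->C; (4,5):dx=+1,dy=+1->C
  (4,6):dx=+2,dy=+3->C; (4,7):dx=-8,dy=-6->C; (5,6):dx=+1,dy=+2->C; (5,7):dx=-9,dy=-7->C
  (6,7):dx=-10,dy=-9->C
Step 2: C = 20, D = 1, total pairs = 21.
Step 3: tau = (C - D)/(n(n-1)/2) = (20 - 1)/21 = 0.904762.
Step 4: Exact two-sided p-value (enumerate n! = 5040 permutations of y under H0): p = 0.002778.
Step 5: alpha = 0.05. reject H0.

tau_b = 0.9048 (C=20, D=1), p = 0.002778, reject H0.


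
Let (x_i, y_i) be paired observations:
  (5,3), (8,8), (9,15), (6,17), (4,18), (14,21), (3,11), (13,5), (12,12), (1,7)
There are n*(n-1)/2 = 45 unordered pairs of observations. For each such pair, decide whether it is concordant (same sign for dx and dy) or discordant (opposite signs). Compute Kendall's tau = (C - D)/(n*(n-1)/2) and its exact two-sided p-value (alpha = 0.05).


Step 1: Enumerate the 45 unordered pairs (i,j) with i<j and classify each by sign(x_j-x_i) * sign(y_j-y_i).
  (1,2):dx=+3,dy=+5->C; (1,3):dx=+4,dy=+12->C; (1,4):dx=+1,dy=+14->C; (1,5):dx=-1,dy=+15->D
  (1,6):dx=+9,dy=+18->C; (1,7):dx=-2,dy=+8->D; (1,8):dx=+8,dy=+2->C; (1,9):dx=+7,dy=+9->C
  (1,10):dx=-4,dy=+4->D; (2,3):dx=+1,dy=+7->C; (2,4):dx=-2,dy=+9->D; (2,5):dx=-4,dy=+10->D
  (2,6):dx=+6,dy=+13->C; (2,7):dx=-5,dy=+3->D; (2,8):dx=+5,dy=-3->D; (2,9):dx=+4,dy=+4->C
  (2,10):dx=-7,dy=-1->C; (3,4):dx=-3,dy=+2->D; (3,5):dx=-5,dy=+3->D; (3,6):dx=+5,dy=+6->C
  (3,7):dx=-6,dy=-4->C; (3,8):dx=+4,dy=-10->D; (3,9):dx=+3,dy=-3->D; (3,10):dx=-8,dy=-8->C
  (4,5):dx=-2,dy=+1->D; (4,6):dx=+8,dy=+4->C; (4,7):dx=-3,dy=-6->C; (4,8):dx=+7,dy=-12->D
  (4,9):dx=+6,dy=-5->D; (4,10):dx=-5,dy=-10->C; (5,6):dx=+10,dy=+3->C; (5,7):dx=-1,dy=-7->C
  (5,8):dx=+9,dy=-13->D; (5,9):dx=+8,dy=-6->D; (5,10):dx=-3,dy=-11->C; (6,7):dx=-11,dy=-10->C
  (6,8):dx=-1,dy=-16->C; (6,9):dx=-2,dy=-9->C; (6,10):dx=-13,dy=-14->C; (7,8):dx=+10,dy=-6->D
  (7,9):dx=+9,dy=+1->C; (7,10):dx=-2,dy=-4->C; (8,9):dx=-1,dy=+7->D; (8,10):dx=-12,dy=+2->D
  (9,10):dx=-11,dy=-5->C
Step 2: C = 26, D = 19, total pairs = 45.
Step 3: tau = (C - D)/(n(n-1)/2) = (26 - 19)/45 = 0.155556.
Step 4: Exact two-sided p-value (enumerate n! = 3628800 permutations of y under H0): p = 0.600654.
Step 5: alpha = 0.05. fail to reject H0.

tau_b = 0.1556 (C=26, D=19), p = 0.600654, fail to reject H0.


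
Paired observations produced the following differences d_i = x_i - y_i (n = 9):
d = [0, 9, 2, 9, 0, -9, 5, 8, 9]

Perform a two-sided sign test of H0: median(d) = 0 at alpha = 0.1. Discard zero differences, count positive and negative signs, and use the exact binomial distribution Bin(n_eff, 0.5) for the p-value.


Step 1: Discard zero differences. Original n = 9; n_eff = number of nonzero differences = 7.
Nonzero differences (with sign): +9, +2, +9, -9, +5, +8, +9
Step 2: Count signs: positive = 6, negative = 1.
Step 3: Under H0: P(positive) = 0.5, so the number of positives S ~ Bin(7, 0.5).
Step 4: Two-sided exact p-value = sum of Bin(7,0.5) probabilities at or below the observed probability = 0.125000.
Step 5: alpha = 0.1. fail to reject H0.

n_eff = 7, pos = 6, neg = 1, p = 0.125000, fail to reject H0.


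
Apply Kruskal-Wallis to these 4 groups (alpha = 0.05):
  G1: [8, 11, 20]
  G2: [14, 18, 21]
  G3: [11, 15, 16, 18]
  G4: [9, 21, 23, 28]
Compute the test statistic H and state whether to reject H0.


Step 1: Combine all N = 14 observations and assign midranks.
sorted (value, group, rank): (8,G1,1), (9,G4,2), (11,G1,3.5), (11,G3,3.5), (14,G2,5), (15,G3,6), (16,G3,7), (18,G2,8.5), (18,G3,8.5), (20,G1,10), (21,G2,11.5), (21,G4,11.5), (23,G4,13), (28,G4,14)
Step 2: Sum ranks within each group.
R_1 = 14.5 (n_1 = 3)
R_2 = 25 (n_2 = 3)
R_3 = 25 (n_3 = 4)
R_4 = 40.5 (n_4 = 4)
Step 3: H = 12/(N(N+1)) * sum(R_i^2/n_i) - 3(N+1)
     = 12/(14*15) * (14.5^2/3 + 25^2/3 + 25^2/4 + 40.5^2/4) - 3*15
     = 0.057143 * 844.729 - 45
     = 3.270238.
Step 4: Ties present; correction factor C = 1 - 18/(14^3 - 14) = 0.993407. Corrected H = 3.270238 / 0.993407 = 3.291943.
Step 5: Under H0, H ~ chi^2(3); p-value = 0.348766.
Step 6: alpha = 0.05. fail to reject H0.

H = 3.2919, df = 3, p = 0.348766, fail to reject H0.


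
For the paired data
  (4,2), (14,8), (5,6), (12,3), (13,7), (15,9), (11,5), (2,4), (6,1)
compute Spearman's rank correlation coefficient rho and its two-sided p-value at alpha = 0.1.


Step 1: Rank x and y separately (midranks; no ties here).
rank(x): 4->2, 14->8, 5->3, 12->6, 13->7, 15->9, 11->5, 2->1, 6->4
rank(y): 2->2, 8->8, 6->6, 3->3, 7->7, 9->9, 5->5, 4->4, 1->1
Step 2: d_i = R_x(i) - R_y(i); compute d_i^2.
  (2-2)^2=0, (8-8)^2=0, (3-6)^2=9, (6-3)^2=9, (7-7)^2=0, (9-9)^2=0, (5-5)^2=0, (1-4)^2=9, (4-1)^2=9
sum(d^2) = 36.
Step 3: rho = 1 - 6*36 / (9*(9^2 - 1)) = 1 - 216/720 = 0.700000.
Step 4: Under H0, t = rho * sqrt((n-2)/(1-rho^2)) = 2.5934 ~ t(7).
Step 5: Two-sided p-value from the t-distribution with 7 df = 0.035770.
Step 6: alpha = 0.1. reject H0.

rho = 0.7000, p = 0.035770, reject H0 at alpha = 0.1.


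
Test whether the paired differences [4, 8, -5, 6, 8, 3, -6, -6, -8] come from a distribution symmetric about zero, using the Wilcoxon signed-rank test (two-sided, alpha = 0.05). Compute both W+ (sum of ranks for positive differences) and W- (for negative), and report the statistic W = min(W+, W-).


Step 1: Drop any zero differences (none here) and take |d_i|.
|d| = [4, 8, 5, 6, 8, 3, 6, 6, 8]
Step 2: Midrank |d_i| (ties get averaged ranks).
ranks: |4|->2, |8|->8, |5|->3, |6|->5, |8|->8, |3|->1, |6|->5, |6|->5, |8|->8
Step 3: Attach original signs; sum ranks with positive sign and with negative sign.
W+ = 2 + 8 + 5 + 8 + 1 = 24
W- = 3 + 5 + 5 + 8 = 21
(Check: W+ + W- = 45 should equal n(n+1)/2 = 45.)
Step 4: Test statistic W = min(W+, W-) = 21.
Step 5: Ties in |d|, so use the tie-corrected normal approximation.
        E[W] = n(n+1)/4 = 9*10/4 = 22.5.
        Tie groups: |d|=6 (t=3), |d|=8 (t=3); sum(t^3 - t) = 48.
        Var[W] = n(n+1)(2n+1)/24 - sum(t^3-t)/48 = 1710/24 - 48/48 = 70.25.
        z = (W - E[W]) / sqrt(Var[W]) = (21 - 22.5) / 8.3815 = -0.1790.
        Two-sided p = 2*Phi(z) = 0.857965.
Step 6: alpha = 0.05. fail to reject H0.

W+ = 24, W- = 21, W = min = 21, p = 0.857965, fail to reject H0.


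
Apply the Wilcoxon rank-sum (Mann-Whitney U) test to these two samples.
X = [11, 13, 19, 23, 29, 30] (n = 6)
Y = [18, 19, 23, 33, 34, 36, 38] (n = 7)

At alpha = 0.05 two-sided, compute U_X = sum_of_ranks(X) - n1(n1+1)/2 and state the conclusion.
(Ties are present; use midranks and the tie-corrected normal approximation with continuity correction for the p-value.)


Step 1: Combine and sort all 13 observations; assign midranks.
sorted (value, group): (11,X), (13,X), (18,Y), (19,X), (19,Y), (23,X), (23,Y), (29,X), (30,X), (33,Y), (34,Y), (36,Y), (38,Y)
ranks: 11->1, 13->2, 18->3, 19->4.5, 19->4.5, 23->6.5, 23->6.5, 29->8, 30->9, 33->10, 34->11, 36->12, 38->13
Step 2: Rank sum for X: R1 = 1 + 2 + 4.5 + 6.5 + 8 + 9 = 31.
Step 3: U_X = R1 - n1(n1+1)/2 = 31 - 6*7/2 = 31 - 21 = 10.
       U_Y = n1*n2 - U_X = 42 - 10 = 32.
Step 4: Ties are present, so use the tie-corrected normal approximation (with continuity correction) for the p-value.
Step 5: p-value = 0.132546; compare to alpha = 0.05. fail to reject H0.

U_X = 10, p = 0.132546, fail to reject H0 at alpha = 0.05.


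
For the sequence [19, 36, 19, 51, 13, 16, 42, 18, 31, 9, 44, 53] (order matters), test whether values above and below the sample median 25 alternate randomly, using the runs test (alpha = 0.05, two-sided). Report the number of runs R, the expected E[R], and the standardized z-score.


Step 1: Compute median = 25; label A = above, B = below.
Labels in order: BABABBABABAA  (n_A = 6, n_B = 6)
Step 2: Count runs R = 10.
Step 3: Under H0 (random ordering), E[R] = 2*n_A*n_B/(n_A+n_B) + 1 = 2*6*6/12 + 1 = 7.0000.
        Var[R] = 2*n_A*n_B*(2*n_A*n_B - n_A - n_B) / ((n_A+n_B)^2 * (n_A+n_B-1)) = 4320/1584 = 2.7273.
        SD[R] = 1.6514.
Step 4: Continuity-corrected z = (R - 0.5 - E[R]) / SD[R] = (10 - 0.5 - 7.0000) / 1.6514 = 1.5138.
Step 5: Two-sided p-value via normal approximation = 2*(1 - Phi(|z|)) = 0.130070.
Step 6: alpha = 0.05. fail to reject H0.

R = 10, z = 1.5138, p = 0.130070, fail to reject H0.


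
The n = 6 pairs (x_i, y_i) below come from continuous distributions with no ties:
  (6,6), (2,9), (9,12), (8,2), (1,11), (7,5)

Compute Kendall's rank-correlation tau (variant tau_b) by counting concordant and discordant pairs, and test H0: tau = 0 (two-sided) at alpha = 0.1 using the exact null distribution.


Step 1: Enumerate the 15 unordered pairs (i,j) with i<j and classify each by sign(x_j-x_i) * sign(y_j-y_i).
  (1,2):dx=-4,dy=+3->D; (1,3):dx=+3,dy=+6->C; (1,4):dx=+2,dy=-4->D; (1,5):dx=-5,dy=+5->D
  (1,6):dx=+1,dy=-1->D; (2,3):dx=+7,dy=+3->C; (2,4):dx=+6,dy=-7->D; (2,5):dx=-1,dy=+2->D
  (2,6):dx=+5,dy=-4->D; (3,4):dx=-1,dy=-10->C; (3,5):dx=-8,dy=-1->C; (3,6):dx=-2,dy=-7->C
  (4,5):dx=-7,dy=+9->D; (4,6):dx=-1,dy=+3->D; (5,6):dx=+6,dy=-6->D
Step 2: C = 5, D = 10, total pairs = 15.
Step 3: tau = (C - D)/(n(n-1)/2) = (5 - 10)/15 = -0.333333.
Step 4: Exact two-sided p-value (enumerate n! = 720 permutations of y under H0): p = 0.469444.
Step 5: alpha = 0.1. fail to reject H0.

tau_b = -0.3333 (C=5, D=10), p = 0.469444, fail to reject H0.


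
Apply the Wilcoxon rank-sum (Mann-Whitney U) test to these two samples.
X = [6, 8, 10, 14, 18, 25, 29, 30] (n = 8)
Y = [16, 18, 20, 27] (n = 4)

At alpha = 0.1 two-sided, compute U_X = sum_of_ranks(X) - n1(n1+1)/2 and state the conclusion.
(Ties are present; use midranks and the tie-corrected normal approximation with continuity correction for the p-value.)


Step 1: Combine and sort all 12 observations; assign midranks.
sorted (value, group): (6,X), (8,X), (10,X), (14,X), (16,Y), (18,X), (18,Y), (20,Y), (25,X), (27,Y), (29,X), (30,X)
ranks: 6->1, 8->2, 10->3, 14->4, 16->5, 18->6.5, 18->6.5, 20->8, 25->9, 27->10, 29->11, 30->12
Step 2: Rank sum for X: R1 = 1 + 2 + 3 + 4 + 6.5 + 9 + 11 + 12 = 48.5.
Step 3: U_X = R1 - n1(n1+1)/2 = 48.5 - 8*9/2 = 48.5 - 36 = 12.5.
       U_Y = n1*n2 - U_X = 32 - 12.5 = 19.5.
Step 4: Ties are present, so use the tie-corrected normal approximation (with continuity correction) for the p-value.
Step 5: p-value = 0.609759; compare to alpha = 0.1. fail to reject H0.

U_X = 12.5, p = 0.609759, fail to reject H0 at alpha = 0.1.


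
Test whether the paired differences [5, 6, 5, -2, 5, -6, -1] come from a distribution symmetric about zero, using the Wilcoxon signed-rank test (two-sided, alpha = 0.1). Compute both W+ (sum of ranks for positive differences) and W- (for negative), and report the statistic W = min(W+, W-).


Step 1: Drop any zero differences (none here) and take |d_i|.
|d| = [5, 6, 5, 2, 5, 6, 1]
Step 2: Midrank |d_i| (ties get averaged ranks).
ranks: |5|->4, |6|->6.5, |5|->4, |2|->2, |5|->4, |6|->6.5, |1|->1
Step 3: Attach original signs; sum ranks with positive sign and with negative sign.
W+ = 4 + 6.5 + 4 + 4 = 18.5
W- = 2 + 6.5 + 1 = 9.5
(Check: W+ + W- = 28 should equal n(n+1)/2 = 28.)
Step 4: Test statistic W = min(W+, W-) = 9.5.
Step 5: Ties in |d|, so use the tie-corrected normal approximation.
        E[W] = n(n+1)/4 = 7*8/4 = 14.
        Tie groups: |d|=5 (t=3), |d|=6 (t=2); sum(t^3 - t) = 30.
        Var[W] = n(n+1)(2n+1)/24 - sum(t^3-t)/48 = 840/24 - 30/48 = 34.375.
        z = (W - E[W]) / sqrt(Var[W]) = (9.5 - 14) / 5.8630 = -0.7675.
        Two-sided p = 2*Phi(z) = 0.442771.
Step 6: alpha = 0.1. fail to reject H0.

W+ = 18.5, W- = 9.5, W = min = 9.5, p = 0.442771, fail to reject H0.


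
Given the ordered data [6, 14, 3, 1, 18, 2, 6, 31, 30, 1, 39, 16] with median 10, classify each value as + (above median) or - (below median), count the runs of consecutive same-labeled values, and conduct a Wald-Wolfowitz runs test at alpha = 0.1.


Step 1: Compute median = 10; label A = above, B = below.
Labels in order: BABBABBAABAA  (n_A = 6, n_B = 6)
Step 2: Count runs R = 8.
Step 3: Under H0 (random ordering), E[R] = 2*n_A*n_B/(n_A+n_B) + 1 = 2*6*6/12 + 1 = 7.0000.
        Var[R] = 2*n_A*n_B*(2*n_A*n_B - n_A - n_B) / ((n_A+n_B)^2 * (n_A+n_B-1)) = 4320/1584 = 2.7273.
        SD[R] = 1.6514.
Step 4: Continuity-corrected z = (R - 0.5 - E[R]) / SD[R] = (8 - 0.5 - 7.0000) / 1.6514 = 0.3028.
Step 5: Two-sided p-value via normal approximation = 2*(1 - Phi(|z|)) = 0.762069.
Step 6: alpha = 0.1. fail to reject H0.

R = 8, z = 0.3028, p = 0.762069, fail to reject H0.


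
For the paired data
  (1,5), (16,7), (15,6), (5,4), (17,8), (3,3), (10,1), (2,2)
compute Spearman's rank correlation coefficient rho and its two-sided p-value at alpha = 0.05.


Step 1: Rank x and y separately (midranks; no ties here).
rank(x): 1->1, 16->7, 15->6, 5->4, 17->8, 3->3, 10->5, 2->2
rank(y): 5->5, 7->7, 6->6, 4->4, 8->8, 3->3, 1->1, 2->2
Step 2: d_i = R_x(i) - R_y(i); compute d_i^2.
  (1-5)^2=16, (7-7)^2=0, (6-6)^2=0, (4-4)^2=0, (8-8)^2=0, (3-3)^2=0, (5-1)^2=16, (2-2)^2=0
sum(d^2) = 32.
Step 3: rho = 1 - 6*32 / (8*(8^2 - 1)) = 1 - 192/504 = 0.619048.
Step 4: Under H0, t = rho * sqrt((n-2)/(1-rho^2)) = 1.9308 ~ t(6).
Step 5: Two-sided p-value from the t-distribution with 6 df = 0.101733.
Step 6: alpha = 0.05. fail to reject H0.

rho = 0.6190, p = 0.101733, fail to reject H0 at alpha = 0.05.


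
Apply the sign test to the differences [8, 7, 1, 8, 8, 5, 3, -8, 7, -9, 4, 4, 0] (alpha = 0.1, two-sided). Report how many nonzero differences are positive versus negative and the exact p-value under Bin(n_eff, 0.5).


Step 1: Discard zero differences. Original n = 13; n_eff = number of nonzero differences = 12.
Nonzero differences (with sign): +8, +7, +1, +8, +8, +5, +3, -8, +7, -9, +4, +4
Step 2: Count signs: positive = 10, negative = 2.
Step 3: Under H0: P(positive) = 0.5, so the number of positives S ~ Bin(12, 0.5).
Step 4: Two-sided exact p-value = sum of Bin(12,0.5) probabilities at or below the observed probability = 0.038574.
Step 5: alpha = 0.1. reject H0.

n_eff = 12, pos = 10, neg = 2, p = 0.038574, reject H0.


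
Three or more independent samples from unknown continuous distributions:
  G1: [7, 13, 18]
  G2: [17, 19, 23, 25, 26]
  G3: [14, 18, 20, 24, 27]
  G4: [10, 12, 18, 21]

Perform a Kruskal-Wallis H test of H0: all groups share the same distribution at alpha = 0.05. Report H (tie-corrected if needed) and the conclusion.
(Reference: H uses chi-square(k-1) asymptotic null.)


Step 1: Combine all N = 17 observations and assign midranks.
sorted (value, group, rank): (7,G1,1), (10,G4,2), (12,G4,3), (13,G1,4), (14,G3,5), (17,G2,6), (18,G1,8), (18,G3,8), (18,G4,8), (19,G2,10), (20,G3,11), (21,G4,12), (23,G2,13), (24,G3,14), (25,G2,15), (26,G2,16), (27,G3,17)
Step 2: Sum ranks within each group.
R_1 = 13 (n_1 = 3)
R_2 = 60 (n_2 = 5)
R_3 = 55 (n_3 = 5)
R_4 = 25 (n_4 = 4)
Step 3: H = 12/(N(N+1)) * sum(R_i^2/n_i) - 3(N+1)
     = 12/(17*18) * (13^2/3 + 60^2/5 + 55^2/5 + 25^2/4) - 3*18
     = 0.039216 * 1537.58 - 54
     = 6.297386.
Step 4: Ties present; correction factor C = 1 - 24/(17^3 - 17) = 0.995098. Corrected H = 6.297386 / 0.995098 = 6.328407.
Step 5: Under H0, H ~ chi^2(3); p-value = 0.096681.
Step 6: alpha = 0.05. fail to reject H0.

H = 6.3284, df = 3, p = 0.096681, fail to reject H0.


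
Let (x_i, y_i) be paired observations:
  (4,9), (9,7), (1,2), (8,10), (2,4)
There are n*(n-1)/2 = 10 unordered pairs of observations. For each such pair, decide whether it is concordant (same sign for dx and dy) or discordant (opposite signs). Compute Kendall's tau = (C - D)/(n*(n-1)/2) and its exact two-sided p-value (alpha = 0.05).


Step 1: Enumerate the 10 unordered pairs (i,j) with i<j and classify each by sign(x_j-x_i) * sign(y_j-y_i).
  (1,2):dx=+5,dy=-2->D; (1,3):dx=-3,dy=-7->C; (1,4):dx=+4,dy=+1->C; (1,5):dx=-2,dy=-5->C
  (2,3):dx=-8,dy=-5->C; (2,4):dx=-1,dy=+3->D; (2,5):dx=-7,dy=-3->C; (3,4):dx=+7,dy=+8->C
  (3,5):dx=+1,dy=+2->C; (4,5):dx=-6,dy=-6->C
Step 2: C = 8, D = 2, total pairs = 10.
Step 3: tau = (C - D)/(n(n-1)/2) = (8 - 2)/10 = 0.600000.
Step 4: Exact two-sided p-value (enumerate n! = 120 permutations of y under H0): p = 0.233333.
Step 5: alpha = 0.05. fail to reject H0.

tau_b = 0.6000 (C=8, D=2), p = 0.233333, fail to reject H0.


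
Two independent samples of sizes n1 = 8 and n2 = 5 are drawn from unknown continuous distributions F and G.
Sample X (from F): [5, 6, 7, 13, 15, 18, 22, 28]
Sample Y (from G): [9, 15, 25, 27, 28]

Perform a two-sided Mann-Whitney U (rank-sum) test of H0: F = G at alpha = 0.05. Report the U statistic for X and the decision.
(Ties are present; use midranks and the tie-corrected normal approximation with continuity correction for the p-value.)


Step 1: Combine and sort all 13 observations; assign midranks.
sorted (value, group): (5,X), (6,X), (7,X), (9,Y), (13,X), (15,X), (15,Y), (18,X), (22,X), (25,Y), (27,Y), (28,X), (28,Y)
ranks: 5->1, 6->2, 7->3, 9->4, 13->5, 15->6.5, 15->6.5, 18->8, 22->9, 25->10, 27->11, 28->12.5, 28->12.5
Step 2: Rank sum for X: R1 = 1 + 2 + 3 + 5 + 6.5 + 8 + 9 + 12.5 = 47.
Step 3: U_X = R1 - n1(n1+1)/2 = 47 - 8*9/2 = 47 - 36 = 11.
       U_Y = n1*n2 - U_X = 40 - 11 = 29.
Step 4: Ties are present, so use the tie-corrected normal approximation (with continuity correction) for the p-value.
Step 5: p-value = 0.212139; compare to alpha = 0.05. fail to reject H0.

U_X = 11, p = 0.212139, fail to reject H0 at alpha = 0.05.


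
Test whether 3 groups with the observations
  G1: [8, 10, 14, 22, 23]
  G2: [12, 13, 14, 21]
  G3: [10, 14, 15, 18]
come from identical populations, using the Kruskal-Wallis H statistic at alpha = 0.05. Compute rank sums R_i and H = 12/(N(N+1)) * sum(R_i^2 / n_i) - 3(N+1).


Step 1: Combine all N = 13 observations and assign midranks.
sorted (value, group, rank): (8,G1,1), (10,G1,2.5), (10,G3,2.5), (12,G2,4), (13,G2,5), (14,G1,7), (14,G2,7), (14,G3,7), (15,G3,9), (18,G3,10), (21,G2,11), (22,G1,12), (23,G1,13)
Step 2: Sum ranks within each group.
R_1 = 35.5 (n_1 = 5)
R_2 = 27 (n_2 = 4)
R_3 = 28.5 (n_3 = 4)
Step 3: H = 12/(N(N+1)) * sum(R_i^2/n_i) - 3(N+1)
     = 12/(13*14) * (35.5^2/5 + 27^2/4 + 28.5^2/4) - 3*14
     = 0.065934 * 637.362 - 42
     = 0.023901.
Step 4: Ties present; correction factor C = 1 - 30/(13^3 - 13) = 0.986264. Corrected H = 0.023901 / 0.986264 = 0.024234.
Step 5: Under H0, H ~ chi^2(2); p-value = 0.987956.
Step 6: alpha = 0.05. fail to reject H0.

H = 0.0242, df = 2, p = 0.987956, fail to reject H0.


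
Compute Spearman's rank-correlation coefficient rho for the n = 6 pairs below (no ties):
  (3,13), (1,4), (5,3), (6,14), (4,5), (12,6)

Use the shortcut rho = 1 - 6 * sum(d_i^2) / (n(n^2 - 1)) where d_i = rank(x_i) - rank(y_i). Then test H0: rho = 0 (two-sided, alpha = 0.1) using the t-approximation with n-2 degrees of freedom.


Step 1: Rank x and y separately (midranks; no ties here).
rank(x): 3->2, 1->1, 5->4, 6->5, 4->3, 12->6
rank(y): 13->5, 4->2, 3->1, 14->6, 5->3, 6->4
Step 2: d_i = R_x(i) - R_y(i); compute d_i^2.
  (2-5)^2=9, (1-2)^2=1, (4-1)^2=9, (5-6)^2=1, (3-3)^2=0, (6-4)^2=4
sum(d^2) = 24.
Step 3: rho = 1 - 6*24 / (6*(6^2 - 1)) = 1 - 144/210 = 0.314286.
Step 4: Under H0, t = rho * sqrt((n-2)/(1-rho^2)) = 0.6621 ~ t(4).
Step 5: Two-sided p-value from the t-distribution with 4 df = 0.544093.
Step 6: alpha = 0.1. fail to reject H0.

rho = 0.3143, p = 0.544093, fail to reject H0 at alpha = 0.1.


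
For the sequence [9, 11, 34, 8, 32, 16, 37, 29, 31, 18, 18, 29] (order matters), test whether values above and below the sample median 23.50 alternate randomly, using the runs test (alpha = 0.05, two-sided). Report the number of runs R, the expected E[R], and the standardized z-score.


Step 1: Compute median = 23.50; label A = above, B = below.
Labels in order: BBABABAAABBA  (n_A = 6, n_B = 6)
Step 2: Count runs R = 8.
Step 3: Under H0 (random ordering), E[R] = 2*n_A*n_B/(n_A+n_B) + 1 = 2*6*6/12 + 1 = 7.0000.
        Var[R] = 2*n_A*n_B*(2*n_A*n_B - n_A - n_B) / ((n_A+n_B)^2 * (n_A+n_B-1)) = 4320/1584 = 2.7273.
        SD[R] = 1.6514.
Step 4: Continuity-corrected z = (R - 0.5 - E[R]) / SD[R] = (8 - 0.5 - 7.0000) / 1.6514 = 0.3028.
Step 5: Two-sided p-value via normal approximation = 2*(1 - Phi(|z|)) = 0.762069.
Step 6: alpha = 0.05. fail to reject H0.

R = 8, z = 0.3028, p = 0.762069, fail to reject H0.


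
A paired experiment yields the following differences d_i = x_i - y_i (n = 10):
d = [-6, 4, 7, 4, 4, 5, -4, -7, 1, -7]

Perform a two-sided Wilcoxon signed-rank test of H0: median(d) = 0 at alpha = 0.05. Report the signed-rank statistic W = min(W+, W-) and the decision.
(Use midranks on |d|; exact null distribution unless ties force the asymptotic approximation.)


Step 1: Drop any zero differences (none here) and take |d_i|.
|d| = [6, 4, 7, 4, 4, 5, 4, 7, 1, 7]
Step 2: Midrank |d_i| (ties get averaged ranks).
ranks: |6|->7, |4|->3.5, |7|->9, |4|->3.5, |4|->3.5, |5|->6, |4|->3.5, |7|->9, |1|->1, |7|->9
Step 3: Attach original signs; sum ranks with positive sign and with negative sign.
W+ = 3.5 + 9 + 3.5 + 3.5 + 6 + 1 = 26.5
W- = 7 + 3.5 + 9 + 9 = 28.5
(Check: W+ + W- = 55 should equal n(n+1)/2 = 55.)
Step 4: Test statistic W = min(W+, W-) = 26.5.
Step 5: Ties in |d|, so use the tie-corrected normal approximation.
        E[W] = n(n+1)/4 = 10*11/4 = 27.5.
        Tie groups: |d|=4 (t=4), |d|=7 (t=3); sum(t^3 - t) = 84.
        Var[W] = n(n+1)(2n+1)/24 - sum(t^3-t)/48 = 2310/24 - 84/48 = 94.5.
        z = (W - E[W]) / sqrt(Var[W]) = (26.5 - 27.5) / 9.7211 = -0.1029.
        Two-sided p = 2*Phi(z) = 0.918067.
Step 6: alpha = 0.05. fail to reject H0.

W+ = 26.5, W- = 28.5, W = min = 26.5, p = 0.918067, fail to reject H0.


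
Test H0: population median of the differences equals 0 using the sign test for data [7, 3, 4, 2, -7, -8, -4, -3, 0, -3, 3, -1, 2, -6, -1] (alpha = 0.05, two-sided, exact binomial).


Step 1: Discard zero differences. Original n = 15; n_eff = number of nonzero differences = 14.
Nonzero differences (with sign): +7, +3, +4, +2, -7, -8, -4, -3, -3, +3, -1, +2, -6, -1
Step 2: Count signs: positive = 6, negative = 8.
Step 3: Under H0: P(positive) = 0.5, so the number of positives S ~ Bin(14, 0.5).
Step 4: Two-sided exact p-value = sum of Bin(14,0.5) probabilities at or below the observed probability = 0.790527.
Step 5: alpha = 0.05. fail to reject H0.

n_eff = 14, pos = 6, neg = 8, p = 0.790527, fail to reject H0.


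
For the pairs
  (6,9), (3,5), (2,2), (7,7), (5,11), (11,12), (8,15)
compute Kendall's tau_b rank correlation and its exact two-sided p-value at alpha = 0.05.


Step 1: Enumerate the 21 unordered pairs (i,j) with i<j and classify each by sign(x_j-x_i) * sign(y_j-y_i).
  (1,2):dx=-3,dy=-4->C; (1,3):dx=-4,dy=-7->C; (1,4):dx=+1,dy=-2->D; (1,5):dx=-1,dy=+2->D
  (1,6):dx=+5,dy=+3->C; (1,7):dx=+2,dy=+6->C; (2,3):dx=-1,dy=-3->C; (2,4):dx=+4,dy=+2->C
  (2,5):dx=+2,dy=+6->C; (2,6):dx=+8,dy=+7->C; (2,7):dx=+5,dy=+10->C; (3,4):dx=+5,dy=+5->C
  (3,5):dx=+3,dy=+9->C; (3,6):dx=+9,dy=+10->C; (3,7):dx=+6,dy=+13->C; (4,5):dx=-2,dy=+4->D
  (4,6):dx=+4,dy=+5->C; (4,7):dx=+1,dy=+8->C; (5,6):dx=+6,dy=+1->C; (5,7):dx=+3,dy=+4->C
  (6,7):dx=-3,dy=+3->D
Step 2: C = 17, D = 4, total pairs = 21.
Step 3: tau = (C - D)/(n(n-1)/2) = (17 - 4)/21 = 0.619048.
Step 4: Exact two-sided p-value (enumerate n! = 5040 permutations of y under H0): p = 0.069048.
Step 5: alpha = 0.05. fail to reject H0.

tau_b = 0.6190 (C=17, D=4), p = 0.069048, fail to reject H0.


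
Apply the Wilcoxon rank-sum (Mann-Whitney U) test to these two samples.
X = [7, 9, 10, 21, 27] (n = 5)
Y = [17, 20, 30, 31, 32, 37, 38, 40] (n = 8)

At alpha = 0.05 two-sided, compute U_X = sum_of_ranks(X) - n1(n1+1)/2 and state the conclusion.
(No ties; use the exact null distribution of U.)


Step 1: Combine and sort all 13 observations; assign midranks.
sorted (value, group): (7,X), (9,X), (10,X), (17,Y), (20,Y), (21,X), (27,X), (30,Y), (31,Y), (32,Y), (37,Y), (38,Y), (40,Y)
ranks: 7->1, 9->2, 10->3, 17->4, 20->5, 21->6, 27->7, 30->8, 31->9, 32->10, 37->11, 38->12, 40->13
Step 2: Rank sum for X: R1 = 1 + 2 + 3 + 6 + 7 = 19.
Step 3: U_X = R1 - n1(n1+1)/2 = 19 - 5*6/2 = 19 - 15 = 4.
       U_Y = n1*n2 - U_X = 40 - 4 = 36.
Step 4: No ties, so the exact null distribution of U (based on enumerating the C(13,5) = 1287 equally likely rank assignments) gives the two-sided p-value.
Step 5: p-value = 0.018648; compare to alpha = 0.05. reject H0.

U_X = 4, p = 0.018648, reject H0 at alpha = 0.05.


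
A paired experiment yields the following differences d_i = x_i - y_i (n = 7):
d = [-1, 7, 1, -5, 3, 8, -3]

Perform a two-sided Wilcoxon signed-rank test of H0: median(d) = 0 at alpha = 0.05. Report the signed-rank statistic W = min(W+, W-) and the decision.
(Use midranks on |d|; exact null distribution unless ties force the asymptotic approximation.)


Step 1: Drop any zero differences (none here) and take |d_i|.
|d| = [1, 7, 1, 5, 3, 8, 3]
Step 2: Midrank |d_i| (ties get averaged ranks).
ranks: |1|->1.5, |7|->6, |1|->1.5, |5|->5, |3|->3.5, |8|->7, |3|->3.5
Step 3: Attach original signs; sum ranks with positive sign and with negative sign.
W+ = 6 + 1.5 + 3.5 + 7 = 18
W- = 1.5 + 5 + 3.5 = 10
(Check: W+ + W- = 28 should equal n(n+1)/2 = 28.)
Step 4: Test statistic W = min(W+, W-) = 10.
Step 5: Ties in |d|, so use the tie-corrected normal approximation.
        E[W] = n(n+1)/4 = 7*8/4 = 14.
        Tie groups: |d|=1 (t=2), |d|=3 (t=2); sum(t^3 - t) = 12.
        Var[W] = n(n+1)(2n+1)/24 - sum(t^3-t)/48 = 840/24 - 12/48 = 34.75.
        z = (W - E[W]) / sqrt(Var[W]) = (10 - 14) / 5.8949 = -0.6786.
        Two-sided p = 2*Phi(z) = 0.497422.
Step 6: alpha = 0.05. fail to reject H0.

W+ = 18, W- = 10, W = min = 10, p = 0.497422, fail to reject H0.


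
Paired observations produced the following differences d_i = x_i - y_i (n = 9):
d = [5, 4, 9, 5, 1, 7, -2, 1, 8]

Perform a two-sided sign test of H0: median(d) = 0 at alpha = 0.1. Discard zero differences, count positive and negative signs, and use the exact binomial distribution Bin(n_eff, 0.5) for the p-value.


Step 1: Discard zero differences. Original n = 9; n_eff = number of nonzero differences = 9.
Nonzero differences (with sign): +5, +4, +9, +5, +1, +7, -2, +1, +8
Step 2: Count signs: positive = 8, negative = 1.
Step 3: Under H0: P(positive) = 0.5, so the number of positives S ~ Bin(9, 0.5).
Step 4: Two-sided exact p-value = sum of Bin(9,0.5) probabilities at or below the observed probability = 0.039062.
Step 5: alpha = 0.1. reject H0.

n_eff = 9, pos = 8, neg = 1, p = 0.039062, reject H0.


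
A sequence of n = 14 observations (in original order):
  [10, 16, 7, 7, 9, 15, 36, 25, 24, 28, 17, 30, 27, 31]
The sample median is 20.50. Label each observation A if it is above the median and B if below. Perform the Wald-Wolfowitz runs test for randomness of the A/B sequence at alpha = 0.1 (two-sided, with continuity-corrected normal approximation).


Step 1: Compute median = 20.50; label A = above, B = below.
Labels in order: BBBBBBAAAABAAA  (n_A = 7, n_B = 7)
Step 2: Count runs R = 4.
Step 3: Under H0 (random ordering), E[R] = 2*n_A*n_B/(n_A+n_B) + 1 = 2*7*7/14 + 1 = 8.0000.
        Var[R] = 2*n_A*n_B*(2*n_A*n_B - n_A - n_B) / ((n_A+n_B)^2 * (n_A+n_B-1)) = 8232/2548 = 3.2308.
        SD[R] = 1.7974.
Step 4: Continuity-corrected z = (R + 0.5 - E[R]) / SD[R] = (4 + 0.5 - 8.0000) / 1.7974 = -1.9472.
Step 5: Two-sided p-value via normal approximation = 2*(1 - Phi(|z|)) = 0.051508.
Step 6: alpha = 0.1. reject H0.

R = 4, z = -1.9472, p = 0.051508, reject H0.


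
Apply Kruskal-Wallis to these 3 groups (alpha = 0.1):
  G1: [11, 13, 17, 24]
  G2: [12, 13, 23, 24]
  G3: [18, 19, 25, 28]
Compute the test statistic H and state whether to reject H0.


Step 1: Combine all N = 12 observations and assign midranks.
sorted (value, group, rank): (11,G1,1), (12,G2,2), (13,G1,3.5), (13,G2,3.5), (17,G1,5), (18,G3,6), (19,G3,7), (23,G2,8), (24,G1,9.5), (24,G2,9.5), (25,G3,11), (28,G3,12)
Step 2: Sum ranks within each group.
R_1 = 19 (n_1 = 4)
R_2 = 23 (n_2 = 4)
R_3 = 36 (n_3 = 4)
Step 3: H = 12/(N(N+1)) * sum(R_i^2/n_i) - 3(N+1)
     = 12/(12*13) * (19^2/4 + 23^2/4 + 36^2/4) - 3*13
     = 0.076923 * 546.5 - 39
     = 3.038462.
Step 4: Ties present; correction factor C = 1 - 12/(12^3 - 12) = 0.993007. Corrected H = 3.038462 / 0.993007 = 3.059859.
Step 5: Under H0, H ~ chi^2(2); p-value = 0.216551.
Step 6: alpha = 0.1. fail to reject H0.

H = 3.0599, df = 2, p = 0.216551, fail to reject H0.


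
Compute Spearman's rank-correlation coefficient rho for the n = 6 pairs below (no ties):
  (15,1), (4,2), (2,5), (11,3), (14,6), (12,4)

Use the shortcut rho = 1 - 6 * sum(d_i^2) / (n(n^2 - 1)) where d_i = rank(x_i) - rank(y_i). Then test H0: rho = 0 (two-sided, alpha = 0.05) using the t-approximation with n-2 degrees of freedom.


Step 1: Rank x and y separately (midranks; no ties here).
rank(x): 15->6, 4->2, 2->1, 11->3, 14->5, 12->4
rank(y): 1->1, 2->2, 5->5, 3->3, 6->6, 4->4
Step 2: d_i = R_x(i) - R_y(i); compute d_i^2.
  (6-1)^2=25, (2-2)^2=0, (1-5)^2=16, (3-3)^2=0, (5-6)^2=1, (4-4)^2=0
sum(d^2) = 42.
Step 3: rho = 1 - 6*42 / (6*(6^2 - 1)) = 1 - 252/210 = -0.200000.
Step 4: Under H0, t = rho * sqrt((n-2)/(1-rho^2)) = -0.4082 ~ t(4).
Step 5: Two-sided p-value from the t-distribution with 4 df = 0.704000.
Step 6: alpha = 0.05. fail to reject H0.

rho = -0.2000, p = 0.704000, fail to reject H0 at alpha = 0.05.


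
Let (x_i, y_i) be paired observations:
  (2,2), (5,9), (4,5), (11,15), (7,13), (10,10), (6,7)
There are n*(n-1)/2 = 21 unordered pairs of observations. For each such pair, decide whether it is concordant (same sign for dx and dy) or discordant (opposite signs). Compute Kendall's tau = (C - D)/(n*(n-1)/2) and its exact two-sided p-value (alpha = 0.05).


Step 1: Enumerate the 21 unordered pairs (i,j) with i<j and classify each by sign(x_j-x_i) * sign(y_j-y_i).
  (1,2):dx=+3,dy=+7->C; (1,3):dx=+2,dy=+3->C; (1,4):dx=+9,dy=+13->C; (1,5):dx=+5,dy=+11->C
  (1,6):dx=+8,dy=+8->C; (1,7):dx=+4,dy=+5->C; (2,3):dx=-1,dy=-4->C; (2,4):dx=+6,dy=+6->C
  (2,5):dx=+2,dy=+4->C; (2,6):dx=+5,dy=+1->C; (2,7):dx=+1,dy=-2->D; (3,4):dx=+7,dy=+10->C
  (3,5):dx=+3,dy=+8->C; (3,6):dx=+6,dy=+5->C; (3,7):dx=+2,dy=+2->C; (4,5):dx=-4,dy=-2->C
  (4,6):dx=-1,dy=-5->C; (4,7):dx=-5,dy=-8->C; (5,6):dx=+3,dy=-3->D; (5,7):dx=-1,dy=-6->C
  (6,7):dx=-4,dy=-3->C
Step 2: C = 19, D = 2, total pairs = 21.
Step 3: tau = (C - D)/(n(n-1)/2) = (19 - 2)/21 = 0.809524.
Step 4: Exact two-sided p-value (enumerate n! = 5040 permutations of y under H0): p = 0.010714.
Step 5: alpha = 0.05. reject H0.

tau_b = 0.8095 (C=19, D=2), p = 0.010714, reject H0.


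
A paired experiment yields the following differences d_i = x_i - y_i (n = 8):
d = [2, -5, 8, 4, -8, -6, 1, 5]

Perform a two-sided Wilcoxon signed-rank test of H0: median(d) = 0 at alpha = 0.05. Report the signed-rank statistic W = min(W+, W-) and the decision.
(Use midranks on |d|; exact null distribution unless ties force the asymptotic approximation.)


Step 1: Drop any zero differences (none here) and take |d_i|.
|d| = [2, 5, 8, 4, 8, 6, 1, 5]
Step 2: Midrank |d_i| (ties get averaged ranks).
ranks: |2|->2, |5|->4.5, |8|->7.5, |4|->3, |8|->7.5, |6|->6, |1|->1, |5|->4.5
Step 3: Attach original signs; sum ranks with positive sign and with negative sign.
W+ = 2 + 7.5 + 3 + 1 + 4.5 = 18
W- = 4.5 + 7.5 + 6 = 18
(Check: W+ + W- = 36 should equal n(n+1)/2 = 36.)
Step 4: Test statistic W = min(W+, W-) = 18.
Step 5: Ties in |d|, so use the tie-corrected normal approximation.
        E[W] = n(n+1)/4 = 8*9/4 = 18.
        Tie groups: |d|=5 (t=2), |d|=8 (t=2); sum(t^3 - t) = 12.
        Var[W] = n(n+1)(2n+1)/24 - sum(t^3-t)/48 = 1224/24 - 12/48 = 50.75.
        z = (W - E[W]) / sqrt(Var[W]) = (18 - 18) / 7.1239 = 0.0000.
        Two-sided p = 2*Phi(z) = 1.000000.
Step 6: alpha = 0.05. fail to reject H0.

W+ = 18, W- = 18, W = min = 18, p = 1.000000, fail to reject H0.


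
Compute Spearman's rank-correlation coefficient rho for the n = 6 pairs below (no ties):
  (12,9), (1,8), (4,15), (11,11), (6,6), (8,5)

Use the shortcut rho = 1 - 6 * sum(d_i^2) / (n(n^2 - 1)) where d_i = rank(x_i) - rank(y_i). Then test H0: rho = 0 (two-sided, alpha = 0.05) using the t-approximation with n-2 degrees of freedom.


Step 1: Rank x and y separately (midranks; no ties here).
rank(x): 12->6, 1->1, 4->2, 11->5, 6->3, 8->4
rank(y): 9->4, 8->3, 15->6, 11->5, 6->2, 5->1
Step 2: d_i = R_x(i) - R_y(i); compute d_i^2.
  (6-4)^2=4, (1-3)^2=4, (2-6)^2=16, (5-5)^2=0, (3-2)^2=1, (4-1)^2=9
sum(d^2) = 34.
Step 3: rho = 1 - 6*34 / (6*(6^2 - 1)) = 1 - 204/210 = 0.028571.
Step 4: Under H0, t = rho * sqrt((n-2)/(1-rho^2)) = 0.0572 ~ t(4).
Step 5: Two-sided p-value from the t-distribution with 4 df = 0.957155.
Step 6: alpha = 0.05. fail to reject H0.

rho = 0.0286, p = 0.957155, fail to reject H0 at alpha = 0.05.
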